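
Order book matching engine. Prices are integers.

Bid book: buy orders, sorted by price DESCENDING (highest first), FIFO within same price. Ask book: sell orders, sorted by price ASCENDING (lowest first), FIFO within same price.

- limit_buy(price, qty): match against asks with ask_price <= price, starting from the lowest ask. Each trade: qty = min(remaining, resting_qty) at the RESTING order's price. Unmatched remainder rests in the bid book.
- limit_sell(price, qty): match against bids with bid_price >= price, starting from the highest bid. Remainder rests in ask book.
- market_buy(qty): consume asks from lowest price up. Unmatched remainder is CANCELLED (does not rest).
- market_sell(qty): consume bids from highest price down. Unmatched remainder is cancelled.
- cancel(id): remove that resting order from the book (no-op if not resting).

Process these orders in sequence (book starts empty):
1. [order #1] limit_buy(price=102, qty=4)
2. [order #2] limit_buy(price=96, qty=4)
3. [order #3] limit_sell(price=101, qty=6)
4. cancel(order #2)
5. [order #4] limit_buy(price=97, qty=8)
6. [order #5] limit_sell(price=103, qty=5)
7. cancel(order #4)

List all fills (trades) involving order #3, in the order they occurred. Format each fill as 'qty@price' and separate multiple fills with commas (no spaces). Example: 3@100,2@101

After op 1 [order #1] limit_buy(price=102, qty=4): fills=none; bids=[#1:4@102] asks=[-]
After op 2 [order #2] limit_buy(price=96, qty=4): fills=none; bids=[#1:4@102 #2:4@96] asks=[-]
After op 3 [order #3] limit_sell(price=101, qty=6): fills=#1x#3:4@102; bids=[#2:4@96] asks=[#3:2@101]
After op 4 cancel(order #2): fills=none; bids=[-] asks=[#3:2@101]
After op 5 [order #4] limit_buy(price=97, qty=8): fills=none; bids=[#4:8@97] asks=[#3:2@101]
After op 6 [order #5] limit_sell(price=103, qty=5): fills=none; bids=[#4:8@97] asks=[#3:2@101 #5:5@103]
After op 7 cancel(order #4): fills=none; bids=[-] asks=[#3:2@101 #5:5@103]

Answer: 4@102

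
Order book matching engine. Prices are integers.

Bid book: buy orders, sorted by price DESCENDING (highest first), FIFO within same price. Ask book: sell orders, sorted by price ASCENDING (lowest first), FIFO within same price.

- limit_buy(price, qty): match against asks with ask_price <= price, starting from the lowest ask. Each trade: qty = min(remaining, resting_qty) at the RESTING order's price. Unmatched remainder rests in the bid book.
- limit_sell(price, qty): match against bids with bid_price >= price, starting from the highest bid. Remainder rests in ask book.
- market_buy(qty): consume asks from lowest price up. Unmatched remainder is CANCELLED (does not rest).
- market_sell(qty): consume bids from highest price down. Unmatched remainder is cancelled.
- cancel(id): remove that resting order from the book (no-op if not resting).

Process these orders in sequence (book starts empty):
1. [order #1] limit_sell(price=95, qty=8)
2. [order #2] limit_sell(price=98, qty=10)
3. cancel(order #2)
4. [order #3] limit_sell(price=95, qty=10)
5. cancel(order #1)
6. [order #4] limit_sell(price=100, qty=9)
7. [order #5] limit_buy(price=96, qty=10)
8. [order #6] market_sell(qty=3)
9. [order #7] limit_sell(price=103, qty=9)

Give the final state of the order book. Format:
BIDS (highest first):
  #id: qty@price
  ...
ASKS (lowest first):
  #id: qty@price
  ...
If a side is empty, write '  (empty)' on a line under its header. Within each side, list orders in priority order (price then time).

Answer: BIDS (highest first):
  (empty)
ASKS (lowest first):
  #4: 9@100
  #7: 9@103

Derivation:
After op 1 [order #1] limit_sell(price=95, qty=8): fills=none; bids=[-] asks=[#1:8@95]
After op 2 [order #2] limit_sell(price=98, qty=10): fills=none; bids=[-] asks=[#1:8@95 #2:10@98]
After op 3 cancel(order #2): fills=none; bids=[-] asks=[#1:8@95]
After op 4 [order #3] limit_sell(price=95, qty=10): fills=none; bids=[-] asks=[#1:8@95 #3:10@95]
After op 5 cancel(order #1): fills=none; bids=[-] asks=[#3:10@95]
After op 6 [order #4] limit_sell(price=100, qty=9): fills=none; bids=[-] asks=[#3:10@95 #4:9@100]
After op 7 [order #5] limit_buy(price=96, qty=10): fills=#5x#3:10@95; bids=[-] asks=[#4:9@100]
After op 8 [order #6] market_sell(qty=3): fills=none; bids=[-] asks=[#4:9@100]
After op 9 [order #7] limit_sell(price=103, qty=9): fills=none; bids=[-] asks=[#4:9@100 #7:9@103]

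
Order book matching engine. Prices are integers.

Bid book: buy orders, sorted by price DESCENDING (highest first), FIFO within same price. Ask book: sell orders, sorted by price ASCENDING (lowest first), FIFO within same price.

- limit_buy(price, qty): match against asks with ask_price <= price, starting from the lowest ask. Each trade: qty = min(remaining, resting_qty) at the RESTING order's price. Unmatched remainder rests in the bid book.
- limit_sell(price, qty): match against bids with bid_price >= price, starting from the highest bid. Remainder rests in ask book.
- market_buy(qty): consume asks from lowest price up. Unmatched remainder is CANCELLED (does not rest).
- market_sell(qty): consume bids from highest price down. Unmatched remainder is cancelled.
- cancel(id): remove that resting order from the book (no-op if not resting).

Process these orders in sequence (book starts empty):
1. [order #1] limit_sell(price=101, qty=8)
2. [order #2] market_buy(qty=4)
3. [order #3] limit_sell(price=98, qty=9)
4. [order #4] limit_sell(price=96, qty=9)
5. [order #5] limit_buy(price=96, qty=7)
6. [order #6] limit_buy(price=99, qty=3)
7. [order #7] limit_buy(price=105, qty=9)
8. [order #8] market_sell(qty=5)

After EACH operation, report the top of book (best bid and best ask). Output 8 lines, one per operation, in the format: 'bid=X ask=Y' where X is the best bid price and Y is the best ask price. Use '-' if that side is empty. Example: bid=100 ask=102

After op 1 [order #1] limit_sell(price=101, qty=8): fills=none; bids=[-] asks=[#1:8@101]
After op 2 [order #2] market_buy(qty=4): fills=#2x#1:4@101; bids=[-] asks=[#1:4@101]
After op 3 [order #3] limit_sell(price=98, qty=9): fills=none; bids=[-] asks=[#3:9@98 #1:4@101]
After op 4 [order #4] limit_sell(price=96, qty=9): fills=none; bids=[-] asks=[#4:9@96 #3:9@98 #1:4@101]
After op 5 [order #5] limit_buy(price=96, qty=7): fills=#5x#4:7@96; bids=[-] asks=[#4:2@96 #3:9@98 #1:4@101]
After op 6 [order #6] limit_buy(price=99, qty=3): fills=#6x#4:2@96 #6x#3:1@98; bids=[-] asks=[#3:8@98 #1:4@101]
After op 7 [order #7] limit_buy(price=105, qty=9): fills=#7x#3:8@98 #7x#1:1@101; bids=[-] asks=[#1:3@101]
After op 8 [order #8] market_sell(qty=5): fills=none; bids=[-] asks=[#1:3@101]

Answer: bid=- ask=101
bid=- ask=101
bid=- ask=98
bid=- ask=96
bid=- ask=96
bid=- ask=98
bid=- ask=101
bid=- ask=101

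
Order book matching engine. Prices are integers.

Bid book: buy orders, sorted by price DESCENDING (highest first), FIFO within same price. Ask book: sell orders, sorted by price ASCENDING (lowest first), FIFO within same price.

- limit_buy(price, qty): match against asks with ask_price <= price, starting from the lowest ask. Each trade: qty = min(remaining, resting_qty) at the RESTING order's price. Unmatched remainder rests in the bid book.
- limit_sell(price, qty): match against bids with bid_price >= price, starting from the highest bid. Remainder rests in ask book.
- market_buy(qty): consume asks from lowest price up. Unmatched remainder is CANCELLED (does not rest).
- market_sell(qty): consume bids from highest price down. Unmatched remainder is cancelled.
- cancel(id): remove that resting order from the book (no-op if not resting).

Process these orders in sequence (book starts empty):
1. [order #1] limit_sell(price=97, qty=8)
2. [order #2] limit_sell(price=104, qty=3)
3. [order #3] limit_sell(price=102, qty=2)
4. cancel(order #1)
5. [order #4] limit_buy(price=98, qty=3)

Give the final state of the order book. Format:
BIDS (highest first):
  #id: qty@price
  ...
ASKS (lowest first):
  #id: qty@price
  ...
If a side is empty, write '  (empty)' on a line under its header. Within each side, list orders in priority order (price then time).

Answer: BIDS (highest first):
  #4: 3@98
ASKS (lowest first):
  #3: 2@102
  #2: 3@104

Derivation:
After op 1 [order #1] limit_sell(price=97, qty=8): fills=none; bids=[-] asks=[#1:8@97]
After op 2 [order #2] limit_sell(price=104, qty=3): fills=none; bids=[-] asks=[#1:8@97 #2:3@104]
After op 3 [order #3] limit_sell(price=102, qty=2): fills=none; bids=[-] asks=[#1:8@97 #3:2@102 #2:3@104]
After op 4 cancel(order #1): fills=none; bids=[-] asks=[#3:2@102 #2:3@104]
After op 5 [order #4] limit_buy(price=98, qty=3): fills=none; bids=[#4:3@98] asks=[#3:2@102 #2:3@104]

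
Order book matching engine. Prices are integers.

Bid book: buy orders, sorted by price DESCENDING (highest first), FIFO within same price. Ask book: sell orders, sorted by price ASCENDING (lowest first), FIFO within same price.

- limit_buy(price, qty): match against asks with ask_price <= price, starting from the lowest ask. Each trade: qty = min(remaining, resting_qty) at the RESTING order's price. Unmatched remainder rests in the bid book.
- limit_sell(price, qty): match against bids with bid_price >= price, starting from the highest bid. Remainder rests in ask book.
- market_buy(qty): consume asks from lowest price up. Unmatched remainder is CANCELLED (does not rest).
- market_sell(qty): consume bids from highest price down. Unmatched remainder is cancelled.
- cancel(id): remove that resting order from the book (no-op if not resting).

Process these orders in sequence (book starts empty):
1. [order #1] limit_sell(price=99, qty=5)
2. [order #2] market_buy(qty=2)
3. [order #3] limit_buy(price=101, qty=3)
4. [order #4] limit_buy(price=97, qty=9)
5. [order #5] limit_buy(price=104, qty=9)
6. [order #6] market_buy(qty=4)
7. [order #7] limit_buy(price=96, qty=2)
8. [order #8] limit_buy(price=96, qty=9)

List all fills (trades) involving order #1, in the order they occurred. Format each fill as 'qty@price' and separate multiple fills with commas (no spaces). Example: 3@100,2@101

Answer: 2@99,3@99

Derivation:
After op 1 [order #1] limit_sell(price=99, qty=5): fills=none; bids=[-] asks=[#1:5@99]
After op 2 [order #2] market_buy(qty=2): fills=#2x#1:2@99; bids=[-] asks=[#1:3@99]
After op 3 [order #3] limit_buy(price=101, qty=3): fills=#3x#1:3@99; bids=[-] asks=[-]
After op 4 [order #4] limit_buy(price=97, qty=9): fills=none; bids=[#4:9@97] asks=[-]
After op 5 [order #5] limit_buy(price=104, qty=9): fills=none; bids=[#5:9@104 #4:9@97] asks=[-]
After op 6 [order #6] market_buy(qty=4): fills=none; bids=[#5:9@104 #4:9@97] asks=[-]
After op 7 [order #7] limit_buy(price=96, qty=2): fills=none; bids=[#5:9@104 #4:9@97 #7:2@96] asks=[-]
After op 8 [order #8] limit_buy(price=96, qty=9): fills=none; bids=[#5:9@104 #4:9@97 #7:2@96 #8:9@96] asks=[-]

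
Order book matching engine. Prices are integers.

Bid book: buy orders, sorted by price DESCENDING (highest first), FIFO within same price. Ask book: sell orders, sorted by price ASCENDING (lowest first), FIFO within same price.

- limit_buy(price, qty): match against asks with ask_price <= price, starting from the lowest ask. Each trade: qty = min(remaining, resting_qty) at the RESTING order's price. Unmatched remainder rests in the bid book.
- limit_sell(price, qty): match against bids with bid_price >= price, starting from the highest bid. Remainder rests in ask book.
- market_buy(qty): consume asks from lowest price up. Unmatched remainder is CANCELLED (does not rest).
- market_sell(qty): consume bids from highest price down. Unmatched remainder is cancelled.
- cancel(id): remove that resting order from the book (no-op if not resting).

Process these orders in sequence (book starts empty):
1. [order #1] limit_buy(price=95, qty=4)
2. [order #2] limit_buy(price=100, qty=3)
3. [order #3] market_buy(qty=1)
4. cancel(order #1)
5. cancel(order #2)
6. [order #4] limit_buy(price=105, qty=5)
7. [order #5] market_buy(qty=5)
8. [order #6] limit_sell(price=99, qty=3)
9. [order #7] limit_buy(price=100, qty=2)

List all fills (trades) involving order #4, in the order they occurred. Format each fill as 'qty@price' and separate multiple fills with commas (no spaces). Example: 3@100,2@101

Answer: 3@105

Derivation:
After op 1 [order #1] limit_buy(price=95, qty=4): fills=none; bids=[#1:4@95] asks=[-]
After op 2 [order #2] limit_buy(price=100, qty=3): fills=none; bids=[#2:3@100 #1:4@95] asks=[-]
After op 3 [order #3] market_buy(qty=1): fills=none; bids=[#2:3@100 #1:4@95] asks=[-]
After op 4 cancel(order #1): fills=none; bids=[#2:3@100] asks=[-]
After op 5 cancel(order #2): fills=none; bids=[-] asks=[-]
After op 6 [order #4] limit_buy(price=105, qty=5): fills=none; bids=[#4:5@105] asks=[-]
After op 7 [order #5] market_buy(qty=5): fills=none; bids=[#4:5@105] asks=[-]
After op 8 [order #6] limit_sell(price=99, qty=3): fills=#4x#6:3@105; bids=[#4:2@105] asks=[-]
After op 9 [order #7] limit_buy(price=100, qty=2): fills=none; bids=[#4:2@105 #7:2@100] asks=[-]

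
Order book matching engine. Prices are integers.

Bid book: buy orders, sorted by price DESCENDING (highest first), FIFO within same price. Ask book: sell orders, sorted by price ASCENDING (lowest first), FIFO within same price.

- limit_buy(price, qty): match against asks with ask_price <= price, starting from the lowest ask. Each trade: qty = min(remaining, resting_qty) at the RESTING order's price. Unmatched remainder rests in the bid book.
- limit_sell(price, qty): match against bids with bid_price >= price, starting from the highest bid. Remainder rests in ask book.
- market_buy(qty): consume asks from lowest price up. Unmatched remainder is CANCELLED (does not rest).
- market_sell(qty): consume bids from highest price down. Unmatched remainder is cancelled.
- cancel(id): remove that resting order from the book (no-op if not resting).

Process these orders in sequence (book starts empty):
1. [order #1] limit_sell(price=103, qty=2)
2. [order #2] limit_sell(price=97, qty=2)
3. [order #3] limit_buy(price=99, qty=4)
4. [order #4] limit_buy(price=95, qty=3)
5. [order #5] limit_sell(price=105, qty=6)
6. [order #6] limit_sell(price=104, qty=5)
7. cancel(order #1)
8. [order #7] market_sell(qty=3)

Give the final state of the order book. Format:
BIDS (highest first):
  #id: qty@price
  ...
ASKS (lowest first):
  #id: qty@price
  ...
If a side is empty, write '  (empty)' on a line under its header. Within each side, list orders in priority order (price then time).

Answer: BIDS (highest first):
  #4: 2@95
ASKS (lowest first):
  #6: 5@104
  #5: 6@105

Derivation:
After op 1 [order #1] limit_sell(price=103, qty=2): fills=none; bids=[-] asks=[#1:2@103]
After op 2 [order #2] limit_sell(price=97, qty=2): fills=none; bids=[-] asks=[#2:2@97 #1:2@103]
After op 3 [order #3] limit_buy(price=99, qty=4): fills=#3x#2:2@97; bids=[#3:2@99] asks=[#1:2@103]
After op 4 [order #4] limit_buy(price=95, qty=3): fills=none; bids=[#3:2@99 #4:3@95] asks=[#1:2@103]
After op 5 [order #5] limit_sell(price=105, qty=6): fills=none; bids=[#3:2@99 #4:3@95] asks=[#1:2@103 #5:6@105]
After op 6 [order #6] limit_sell(price=104, qty=5): fills=none; bids=[#3:2@99 #4:3@95] asks=[#1:2@103 #6:5@104 #5:6@105]
After op 7 cancel(order #1): fills=none; bids=[#3:2@99 #4:3@95] asks=[#6:5@104 #5:6@105]
After op 8 [order #7] market_sell(qty=3): fills=#3x#7:2@99 #4x#7:1@95; bids=[#4:2@95] asks=[#6:5@104 #5:6@105]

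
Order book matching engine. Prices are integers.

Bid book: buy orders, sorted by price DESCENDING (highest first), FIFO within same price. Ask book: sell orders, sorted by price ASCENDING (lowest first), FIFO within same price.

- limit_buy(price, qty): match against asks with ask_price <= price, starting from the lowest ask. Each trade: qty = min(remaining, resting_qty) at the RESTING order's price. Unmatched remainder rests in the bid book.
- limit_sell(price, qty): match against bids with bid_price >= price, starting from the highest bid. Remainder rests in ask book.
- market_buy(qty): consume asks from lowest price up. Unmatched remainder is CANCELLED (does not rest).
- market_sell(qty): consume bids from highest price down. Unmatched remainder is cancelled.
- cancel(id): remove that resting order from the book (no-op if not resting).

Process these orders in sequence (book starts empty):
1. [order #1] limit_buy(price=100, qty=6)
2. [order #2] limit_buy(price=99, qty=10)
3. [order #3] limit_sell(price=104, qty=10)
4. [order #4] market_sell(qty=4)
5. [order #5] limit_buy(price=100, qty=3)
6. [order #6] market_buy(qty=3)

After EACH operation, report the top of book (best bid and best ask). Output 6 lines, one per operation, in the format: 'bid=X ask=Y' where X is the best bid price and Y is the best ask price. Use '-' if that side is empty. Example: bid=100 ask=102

After op 1 [order #1] limit_buy(price=100, qty=6): fills=none; bids=[#1:6@100] asks=[-]
After op 2 [order #2] limit_buy(price=99, qty=10): fills=none; bids=[#1:6@100 #2:10@99] asks=[-]
After op 3 [order #3] limit_sell(price=104, qty=10): fills=none; bids=[#1:6@100 #2:10@99] asks=[#3:10@104]
After op 4 [order #4] market_sell(qty=4): fills=#1x#4:4@100; bids=[#1:2@100 #2:10@99] asks=[#3:10@104]
After op 5 [order #5] limit_buy(price=100, qty=3): fills=none; bids=[#1:2@100 #5:3@100 #2:10@99] asks=[#3:10@104]
After op 6 [order #6] market_buy(qty=3): fills=#6x#3:3@104; bids=[#1:2@100 #5:3@100 #2:10@99] asks=[#3:7@104]

Answer: bid=100 ask=-
bid=100 ask=-
bid=100 ask=104
bid=100 ask=104
bid=100 ask=104
bid=100 ask=104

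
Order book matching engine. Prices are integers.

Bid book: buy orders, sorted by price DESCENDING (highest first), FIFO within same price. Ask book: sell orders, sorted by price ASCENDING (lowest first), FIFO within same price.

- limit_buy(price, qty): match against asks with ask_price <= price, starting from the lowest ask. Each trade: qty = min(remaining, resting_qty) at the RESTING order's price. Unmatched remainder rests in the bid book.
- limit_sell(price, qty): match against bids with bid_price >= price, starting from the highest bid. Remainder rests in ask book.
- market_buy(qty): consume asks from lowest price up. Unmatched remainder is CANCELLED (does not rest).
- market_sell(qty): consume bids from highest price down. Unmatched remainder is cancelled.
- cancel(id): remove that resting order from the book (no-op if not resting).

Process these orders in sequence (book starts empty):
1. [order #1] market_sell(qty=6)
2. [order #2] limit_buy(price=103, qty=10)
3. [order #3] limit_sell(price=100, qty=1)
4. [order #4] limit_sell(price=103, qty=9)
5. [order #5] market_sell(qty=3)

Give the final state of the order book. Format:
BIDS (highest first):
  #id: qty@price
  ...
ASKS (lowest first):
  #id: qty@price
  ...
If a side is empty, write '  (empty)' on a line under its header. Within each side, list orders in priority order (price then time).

After op 1 [order #1] market_sell(qty=6): fills=none; bids=[-] asks=[-]
After op 2 [order #2] limit_buy(price=103, qty=10): fills=none; bids=[#2:10@103] asks=[-]
After op 3 [order #3] limit_sell(price=100, qty=1): fills=#2x#3:1@103; bids=[#2:9@103] asks=[-]
After op 4 [order #4] limit_sell(price=103, qty=9): fills=#2x#4:9@103; bids=[-] asks=[-]
After op 5 [order #5] market_sell(qty=3): fills=none; bids=[-] asks=[-]

Answer: BIDS (highest first):
  (empty)
ASKS (lowest first):
  (empty)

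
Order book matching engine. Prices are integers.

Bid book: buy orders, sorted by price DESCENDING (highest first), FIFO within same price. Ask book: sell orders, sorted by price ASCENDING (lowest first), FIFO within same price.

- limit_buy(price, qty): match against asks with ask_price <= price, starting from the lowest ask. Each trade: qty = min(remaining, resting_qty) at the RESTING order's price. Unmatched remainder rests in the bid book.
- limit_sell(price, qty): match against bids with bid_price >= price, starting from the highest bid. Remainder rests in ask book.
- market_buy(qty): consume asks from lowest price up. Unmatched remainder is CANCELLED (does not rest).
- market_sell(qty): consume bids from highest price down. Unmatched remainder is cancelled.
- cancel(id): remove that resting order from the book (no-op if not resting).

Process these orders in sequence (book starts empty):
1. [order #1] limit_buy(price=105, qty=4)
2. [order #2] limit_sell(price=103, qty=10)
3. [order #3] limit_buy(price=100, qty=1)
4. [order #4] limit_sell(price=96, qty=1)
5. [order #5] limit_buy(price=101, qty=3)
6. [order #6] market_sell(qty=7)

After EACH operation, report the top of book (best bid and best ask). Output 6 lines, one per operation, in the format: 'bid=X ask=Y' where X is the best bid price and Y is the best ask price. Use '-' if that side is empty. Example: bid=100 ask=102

Answer: bid=105 ask=-
bid=- ask=103
bid=100 ask=103
bid=- ask=103
bid=101 ask=103
bid=- ask=103

Derivation:
After op 1 [order #1] limit_buy(price=105, qty=4): fills=none; bids=[#1:4@105] asks=[-]
After op 2 [order #2] limit_sell(price=103, qty=10): fills=#1x#2:4@105; bids=[-] asks=[#2:6@103]
After op 3 [order #3] limit_buy(price=100, qty=1): fills=none; bids=[#3:1@100] asks=[#2:6@103]
After op 4 [order #4] limit_sell(price=96, qty=1): fills=#3x#4:1@100; bids=[-] asks=[#2:6@103]
After op 5 [order #5] limit_buy(price=101, qty=3): fills=none; bids=[#5:3@101] asks=[#2:6@103]
After op 6 [order #6] market_sell(qty=7): fills=#5x#6:3@101; bids=[-] asks=[#2:6@103]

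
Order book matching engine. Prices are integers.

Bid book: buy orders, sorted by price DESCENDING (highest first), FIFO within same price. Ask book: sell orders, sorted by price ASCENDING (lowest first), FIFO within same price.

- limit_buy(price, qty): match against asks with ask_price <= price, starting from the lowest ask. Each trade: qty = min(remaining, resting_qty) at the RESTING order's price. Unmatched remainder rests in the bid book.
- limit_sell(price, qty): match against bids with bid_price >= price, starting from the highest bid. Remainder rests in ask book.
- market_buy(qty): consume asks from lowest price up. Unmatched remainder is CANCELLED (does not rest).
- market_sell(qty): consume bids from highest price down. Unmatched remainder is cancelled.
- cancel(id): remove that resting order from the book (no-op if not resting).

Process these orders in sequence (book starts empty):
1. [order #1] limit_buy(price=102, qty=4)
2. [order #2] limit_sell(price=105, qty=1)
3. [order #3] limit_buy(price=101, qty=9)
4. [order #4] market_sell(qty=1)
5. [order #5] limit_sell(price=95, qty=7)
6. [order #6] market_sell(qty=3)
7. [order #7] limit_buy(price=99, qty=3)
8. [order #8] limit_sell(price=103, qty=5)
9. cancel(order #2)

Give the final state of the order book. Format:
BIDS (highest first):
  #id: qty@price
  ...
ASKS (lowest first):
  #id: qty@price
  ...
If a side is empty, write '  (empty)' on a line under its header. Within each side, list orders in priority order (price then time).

Answer: BIDS (highest first):
  #3: 2@101
  #7: 3@99
ASKS (lowest first):
  #8: 5@103

Derivation:
After op 1 [order #1] limit_buy(price=102, qty=4): fills=none; bids=[#1:4@102] asks=[-]
After op 2 [order #2] limit_sell(price=105, qty=1): fills=none; bids=[#1:4@102] asks=[#2:1@105]
After op 3 [order #3] limit_buy(price=101, qty=9): fills=none; bids=[#1:4@102 #3:9@101] asks=[#2:1@105]
After op 4 [order #4] market_sell(qty=1): fills=#1x#4:1@102; bids=[#1:3@102 #3:9@101] asks=[#2:1@105]
After op 5 [order #5] limit_sell(price=95, qty=7): fills=#1x#5:3@102 #3x#5:4@101; bids=[#3:5@101] asks=[#2:1@105]
After op 6 [order #6] market_sell(qty=3): fills=#3x#6:3@101; bids=[#3:2@101] asks=[#2:1@105]
After op 7 [order #7] limit_buy(price=99, qty=3): fills=none; bids=[#3:2@101 #7:3@99] asks=[#2:1@105]
After op 8 [order #8] limit_sell(price=103, qty=5): fills=none; bids=[#3:2@101 #7:3@99] asks=[#8:5@103 #2:1@105]
After op 9 cancel(order #2): fills=none; bids=[#3:2@101 #7:3@99] asks=[#8:5@103]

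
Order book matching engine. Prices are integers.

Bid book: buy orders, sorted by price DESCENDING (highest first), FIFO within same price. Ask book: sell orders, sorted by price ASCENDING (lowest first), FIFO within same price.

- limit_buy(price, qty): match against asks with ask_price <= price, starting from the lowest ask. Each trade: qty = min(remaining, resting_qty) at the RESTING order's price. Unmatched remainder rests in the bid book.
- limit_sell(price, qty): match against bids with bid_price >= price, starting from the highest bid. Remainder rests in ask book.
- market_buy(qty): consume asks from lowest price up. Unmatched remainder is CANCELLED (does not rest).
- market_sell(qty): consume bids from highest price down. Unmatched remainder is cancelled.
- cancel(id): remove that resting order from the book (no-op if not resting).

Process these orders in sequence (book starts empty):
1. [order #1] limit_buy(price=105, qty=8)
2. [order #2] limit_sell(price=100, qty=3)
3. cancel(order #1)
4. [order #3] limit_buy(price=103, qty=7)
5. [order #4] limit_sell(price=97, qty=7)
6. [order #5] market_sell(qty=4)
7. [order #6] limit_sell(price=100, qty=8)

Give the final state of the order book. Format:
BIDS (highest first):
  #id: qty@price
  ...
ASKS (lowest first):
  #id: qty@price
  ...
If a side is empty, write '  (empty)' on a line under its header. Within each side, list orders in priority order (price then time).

After op 1 [order #1] limit_buy(price=105, qty=8): fills=none; bids=[#1:8@105] asks=[-]
After op 2 [order #2] limit_sell(price=100, qty=3): fills=#1x#2:3@105; bids=[#1:5@105] asks=[-]
After op 3 cancel(order #1): fills=none; bids=[-] asks=[-]
After op 4 [order #3] limit_buy(price=103, qty=7): fills=none; bids=[#3:7@103] asks=[-]
After op 5 [order #4] limit_sell(price=97, qty=7): fills=#3x#4:7@103; bids=[-] asks=[-]
After op 6 [order #5] market_sell(qty=4): fills=none; bids=[-] asks=[-]
After op 7 [order #6] limit_sell(price=100, qty=8): fills=none; bids=[-] asks=[#6:8@100]

Answer: BIDS (highest first):
  (empty)
ASKS (lowest first):
  #6: 8@100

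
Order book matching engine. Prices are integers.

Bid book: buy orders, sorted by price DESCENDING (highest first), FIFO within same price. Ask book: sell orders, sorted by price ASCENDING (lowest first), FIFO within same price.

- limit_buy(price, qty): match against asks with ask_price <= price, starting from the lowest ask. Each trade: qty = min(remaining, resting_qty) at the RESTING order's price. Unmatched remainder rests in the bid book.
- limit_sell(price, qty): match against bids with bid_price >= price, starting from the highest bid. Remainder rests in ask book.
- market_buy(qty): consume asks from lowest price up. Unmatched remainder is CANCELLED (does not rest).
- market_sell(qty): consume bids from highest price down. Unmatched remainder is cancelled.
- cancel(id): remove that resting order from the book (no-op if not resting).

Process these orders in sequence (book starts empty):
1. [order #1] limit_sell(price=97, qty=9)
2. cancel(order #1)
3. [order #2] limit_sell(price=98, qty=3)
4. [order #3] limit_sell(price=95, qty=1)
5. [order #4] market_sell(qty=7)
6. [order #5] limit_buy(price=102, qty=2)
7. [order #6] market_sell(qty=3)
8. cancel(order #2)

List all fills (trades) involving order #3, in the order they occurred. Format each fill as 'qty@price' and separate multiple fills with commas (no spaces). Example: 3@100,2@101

Answer: 1@95

Derivation:
After op 1 [order #1] limit_sell(price=97, qty=9): fills=none; bids=[-] asks=[#1:9@97]
After op 2 cancel(order #1): fills=none; bids=[-] asks=[-]
After op 3 [order #2] limit_sell(price=98, qty=3): fills=none; bids=[-] asks=[#2:3@98]
After op 4 [order #3] limit_sell(price=95, qty=1): fills=none; bids=[-] asks=[#3:1@95 #2:3@98]
After op 5 [order #4] market_sell(qty=7): fills=none; bids=[-] asks=[#3:1@95 #2:3@98]
After op 6 [order #5] limit_buy(price=102, qty=2): fills=#5x#3:1@95 #5x#2:1@98; bids=[-] asks=[#2:2@98]
After op 7 [order #6] market_sell(qty=3): fills=none; bids=[-] asks=[#2:2@98]
After op 8 cancel(order #2): fills=none; bids=[-] asks=[-]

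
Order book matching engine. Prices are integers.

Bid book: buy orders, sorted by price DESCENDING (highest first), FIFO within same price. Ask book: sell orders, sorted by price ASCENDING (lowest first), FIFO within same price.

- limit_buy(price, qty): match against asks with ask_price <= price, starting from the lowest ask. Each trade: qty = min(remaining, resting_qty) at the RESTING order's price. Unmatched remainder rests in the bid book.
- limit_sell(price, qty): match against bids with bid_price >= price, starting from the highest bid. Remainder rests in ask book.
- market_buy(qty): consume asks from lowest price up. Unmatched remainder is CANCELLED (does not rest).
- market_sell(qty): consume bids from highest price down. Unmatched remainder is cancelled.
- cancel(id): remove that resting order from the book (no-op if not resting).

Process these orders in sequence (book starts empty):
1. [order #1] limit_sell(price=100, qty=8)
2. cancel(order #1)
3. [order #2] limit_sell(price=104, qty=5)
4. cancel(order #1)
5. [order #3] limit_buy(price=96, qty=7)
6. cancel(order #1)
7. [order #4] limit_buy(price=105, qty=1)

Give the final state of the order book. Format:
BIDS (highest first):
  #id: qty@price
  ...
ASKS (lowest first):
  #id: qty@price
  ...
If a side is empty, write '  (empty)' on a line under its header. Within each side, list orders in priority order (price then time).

After op 1 [order #1] limit_sell(price=100, qty=8): fills=none; bids=[-] asks=[#1:8@100]
After op 2 cancel(order #1): fills=none; bids=[-] asks=[-]
After op 3 [order #2] limit_sell(price=104, qty=5): fills=none; bids=[-] asks=[#2:5@104]
After op 4 cancel(order #1): fills=none; bids=[-] asks=[#2:5@104]
After op 5 [order #3] limit_buy(price=96, qty=7): fills=none; bids=[#3:7@96] asks=[#2:5@104]
After op 6 cancel(order #1): fills=none; bids=[#3:7@96] asks=[#2:5@104]
After op 7 [order #4] limit_buy(price=105, qty=1): fills=#4x#2:1@104; bids=[#3:7@96] asks=[#2:4@104]

Answer: BIDS (highest first):
  #3: 7@96
ASKS (lowest first):
  #2: 4@104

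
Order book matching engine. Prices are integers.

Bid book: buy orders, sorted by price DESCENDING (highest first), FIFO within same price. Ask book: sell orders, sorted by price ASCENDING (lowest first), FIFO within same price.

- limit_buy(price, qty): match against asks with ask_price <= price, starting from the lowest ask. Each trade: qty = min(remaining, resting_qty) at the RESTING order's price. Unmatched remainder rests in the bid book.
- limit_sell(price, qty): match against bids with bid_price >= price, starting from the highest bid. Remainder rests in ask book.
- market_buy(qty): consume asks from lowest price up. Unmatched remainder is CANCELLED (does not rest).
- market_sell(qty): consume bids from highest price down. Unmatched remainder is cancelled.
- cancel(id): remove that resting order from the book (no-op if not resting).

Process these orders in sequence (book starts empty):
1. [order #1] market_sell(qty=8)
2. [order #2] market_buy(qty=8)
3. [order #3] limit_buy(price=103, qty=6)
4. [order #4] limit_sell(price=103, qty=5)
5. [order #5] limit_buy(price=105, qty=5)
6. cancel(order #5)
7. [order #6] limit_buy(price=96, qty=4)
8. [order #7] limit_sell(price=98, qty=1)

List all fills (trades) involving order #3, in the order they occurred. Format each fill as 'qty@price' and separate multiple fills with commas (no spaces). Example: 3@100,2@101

After op 1 [order #1] market_sell(qty=8): fills=none; bids=[-] asks=[-]
After op 2 [order #2] market_buy(qty=8): fills=none; bids=[-] asks=[-]
After op 3 [order #3] limit_buy(price=103, qty=6): fills=none; bids=[#3:6@103] asks=[-]
After op 4 [order #4] limit_sell(price=103, qty=5): fills=#3x#4:5@103; bids=[#3:1@103] asks=[-]
After op 5 [order #5] limit_buy(price=105, qty=5): fills=none; bids=[#5:5@105 #3:1@103] asks=[-]
After op 6 cancel(order #5): fills=none; bids=[#3:1@103] asks=[-]
After op 7 [order #6] limit_buy(price=96, qty=4): fills=none; bids=[#3:1@103 #6:4@96] asks=[-]
After op 8 [order #7] limit_sell(price=98, qty=1): fills=#3x#7:1@103; bids=[#6:4@96] asks=[-]

Answer: 5@103,1@103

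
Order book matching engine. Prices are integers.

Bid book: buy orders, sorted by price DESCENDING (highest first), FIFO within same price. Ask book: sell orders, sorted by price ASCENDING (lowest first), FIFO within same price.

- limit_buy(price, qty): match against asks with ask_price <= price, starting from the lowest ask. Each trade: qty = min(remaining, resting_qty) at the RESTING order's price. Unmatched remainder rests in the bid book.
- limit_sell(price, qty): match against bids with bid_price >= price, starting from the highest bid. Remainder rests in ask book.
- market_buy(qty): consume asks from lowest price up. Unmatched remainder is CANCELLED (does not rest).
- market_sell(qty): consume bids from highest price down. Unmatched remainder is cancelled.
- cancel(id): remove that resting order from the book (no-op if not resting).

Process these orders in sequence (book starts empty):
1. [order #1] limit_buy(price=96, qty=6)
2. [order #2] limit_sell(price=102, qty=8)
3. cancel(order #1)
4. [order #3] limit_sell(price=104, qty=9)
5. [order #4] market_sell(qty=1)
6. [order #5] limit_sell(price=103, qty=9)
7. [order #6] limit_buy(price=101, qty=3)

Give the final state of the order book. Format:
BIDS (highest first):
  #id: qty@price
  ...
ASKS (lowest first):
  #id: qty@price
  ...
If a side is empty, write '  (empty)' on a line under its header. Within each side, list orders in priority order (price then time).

Answer: BIDS (highest first):
  #6: 3@101
ASKS (lowest first):
  #2: 8@102
  #5: 9@103
  #3: 9@104

Derivation:
After op 1 [order #1] limit_buy(price=96, qty=6): fills=none; bids=[#1:6@96] asks=[-]
After op 2 [order #2] limit_sell(price=102, qty=8): fills=none; bids=[#1:6@96] asks=[#2:8@102]
After op 3 cancel(order #1): fills=none; bids=[-] asks=[#2:8@102]
After op 4 [order #3] limit_sell(price=104, qty=9): fills=none; bids=[-] asks=[#2:8@102 #3:9@104]
After op 5 [order #4] market_sell(qty=1): fills=none; bids=[-] asks=[#2:8@102 #3:9@104]
After op 6 [order #5] limit_sell(price=103, qty=9): fills=none; bids=[-] asks=[#2:8@102 #5:9@103 #3:9@104]
After op 7 [order #6] limit_buy(price=101, qty=3): fills=none; bids=[#6:3@101] asks=[#2:8@102 #5:9@103 #3:9@104]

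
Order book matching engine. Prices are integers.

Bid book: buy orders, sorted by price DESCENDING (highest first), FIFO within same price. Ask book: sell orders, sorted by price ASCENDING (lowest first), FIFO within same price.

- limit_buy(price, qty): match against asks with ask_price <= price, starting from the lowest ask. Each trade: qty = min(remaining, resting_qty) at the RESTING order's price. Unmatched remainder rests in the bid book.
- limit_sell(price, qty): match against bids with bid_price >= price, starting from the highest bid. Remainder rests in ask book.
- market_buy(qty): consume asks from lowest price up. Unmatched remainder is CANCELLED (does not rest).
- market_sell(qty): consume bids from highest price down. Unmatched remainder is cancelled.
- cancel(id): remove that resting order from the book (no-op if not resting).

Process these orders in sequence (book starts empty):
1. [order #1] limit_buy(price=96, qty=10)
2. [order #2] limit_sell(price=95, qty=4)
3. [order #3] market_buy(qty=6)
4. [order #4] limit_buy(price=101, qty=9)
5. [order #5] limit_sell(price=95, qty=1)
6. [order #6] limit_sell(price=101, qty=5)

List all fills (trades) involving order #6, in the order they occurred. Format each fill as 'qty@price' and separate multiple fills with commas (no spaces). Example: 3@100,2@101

After op 1 [order #1] limit_buy(price=96, qty=10): fills=none; bids=[#1:10@96] asks=[-]
After op 2 [order #2] limit_sell(price=95, qty=4): fills=#1x#2:4@96; bids=[#1:6@96] asks=[-]
After op 3 [order #3] market_buy(qty=6): fills=none; bids=[#1:6@96] asks=[-]
After op 4 [order #4] limit_buy(price=101, qty=9): fills=none; bids=[#4:9@101 #1:6@96] asks=[-]
After op 5 [order #5] limit_sell(price=95, qty=1): fills=#4x#5:1@101; bids=[#4:8@101 #1:6@96] asks=[-]
After op 6 [order #6] limit_sell(price=101, qty=5): fills=#4x#6:5@101; bids=[#4:3@101 #1:6@96] asks=[-]

Answer: 5@101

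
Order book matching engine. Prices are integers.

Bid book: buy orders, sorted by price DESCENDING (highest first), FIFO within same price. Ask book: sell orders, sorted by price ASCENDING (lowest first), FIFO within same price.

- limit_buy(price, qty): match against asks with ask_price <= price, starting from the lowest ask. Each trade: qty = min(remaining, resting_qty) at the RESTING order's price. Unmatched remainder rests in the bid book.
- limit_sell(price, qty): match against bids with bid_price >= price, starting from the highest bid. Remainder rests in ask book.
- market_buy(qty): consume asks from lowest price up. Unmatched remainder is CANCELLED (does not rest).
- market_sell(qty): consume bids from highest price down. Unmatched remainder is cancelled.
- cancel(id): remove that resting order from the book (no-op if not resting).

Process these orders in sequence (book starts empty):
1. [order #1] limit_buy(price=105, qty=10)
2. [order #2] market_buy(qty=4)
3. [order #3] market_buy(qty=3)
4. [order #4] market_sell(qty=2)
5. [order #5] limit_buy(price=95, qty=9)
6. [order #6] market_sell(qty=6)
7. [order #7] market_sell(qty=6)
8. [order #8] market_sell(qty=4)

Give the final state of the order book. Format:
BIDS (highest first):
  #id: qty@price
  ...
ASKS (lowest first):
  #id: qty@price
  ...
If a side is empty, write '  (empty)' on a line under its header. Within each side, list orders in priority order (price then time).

Answer: BIDS (highest first):
  #5: 1@95
ASKS (lowest first):
  (empty)

Derivation:
After op 1 [order #1] limit_buy(price=105, qty=10): fills=none; bids=[#1:10@105] asks=[-]
After op 2 [order #2] market_buy(qty=4): fills=none; bids=[#1:10@105] asks=[-]
After op 3 [order #3] market_buy(qty=3): fills=none; bids=[#1:10@105] asks=[-]
After op 4 [order #4] market_sell(qty=2): fills=#1x#4:2@105; bids=[#1:8@105] asks=[-]
After op 5 [order #5] limit_buy(price=95, qty=9): fills=none; bids=[#1:8@105 #5:9@95] asks=[-]
After op 6 [order #6] market_sell(qty=6): fills=#1x#6:6@105; bids=[#1:2@105 #5:9@95] asks=[-]
After op 7 [order #7] market_sell(qty=6): fills=#1x#7:2@105 #5x#7:4@95; bids=[#5:5@95] asks=[-]
After op 8 [order #8] market_sell(qty=4): fills=#5x#8:4@95; bids=[#5:1@95] asks=[-]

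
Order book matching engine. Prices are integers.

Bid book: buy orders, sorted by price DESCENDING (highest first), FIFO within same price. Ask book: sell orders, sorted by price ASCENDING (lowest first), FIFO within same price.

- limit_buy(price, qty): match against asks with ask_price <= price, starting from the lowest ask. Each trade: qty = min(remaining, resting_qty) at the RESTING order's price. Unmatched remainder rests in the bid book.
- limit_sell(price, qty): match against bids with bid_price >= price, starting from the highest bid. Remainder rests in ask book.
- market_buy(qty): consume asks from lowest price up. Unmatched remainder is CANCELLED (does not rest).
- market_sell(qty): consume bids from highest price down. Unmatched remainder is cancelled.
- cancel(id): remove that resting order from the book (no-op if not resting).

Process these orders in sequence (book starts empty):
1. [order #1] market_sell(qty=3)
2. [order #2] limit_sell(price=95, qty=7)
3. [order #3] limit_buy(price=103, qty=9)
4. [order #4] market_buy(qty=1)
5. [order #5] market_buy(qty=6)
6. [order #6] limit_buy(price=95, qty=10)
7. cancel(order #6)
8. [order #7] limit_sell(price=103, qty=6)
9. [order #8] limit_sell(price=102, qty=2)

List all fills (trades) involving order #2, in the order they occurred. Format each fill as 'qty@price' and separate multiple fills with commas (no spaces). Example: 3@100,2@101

After op 1 [order #1] market_sell(qty=3): fills=none; bids=[-] asks=[-]
After op 2 [order #2] limit_sell(price=95, qty=7): fills=none; bids=[-] asks=[#2:7@95]
After op 3 [order #3] limit_buy(price=103, qty=9): fills=#3x#2:7@95; bids=[#3:2@103] asks=[-]
After op 4 [order #4] market_buy(qty=1): fills=none; bids=[#3:2@103] asks=[-]
After op 5 [order #5] market_buy(qty=6): fills=none; bids=[#3:2@103] asks=[-]
After op 6 [order #6] limit_buy(price=95, qty=10): fills=none; bids=[#3:2@103 #6:10@95] asks=[-]
After op 7 cancel(order #6): fills=none; bids=[#3:2@103] asks=[-]
After op 8 [order #7] limit_sell(price=103, qty=6): fills=#3x#7:2@103; bids=[-] asks=[#7:4@103]
After op 9 [order #8] limit_sell(price=102, qty=2): fills=none; bids=[-] asks=[#8:2@102 #7:4@103]

Answer: 7@95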